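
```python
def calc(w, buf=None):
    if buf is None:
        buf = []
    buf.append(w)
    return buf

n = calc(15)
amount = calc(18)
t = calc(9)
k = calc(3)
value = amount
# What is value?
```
[18]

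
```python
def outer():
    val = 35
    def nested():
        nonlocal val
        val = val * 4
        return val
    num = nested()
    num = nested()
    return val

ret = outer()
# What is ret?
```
560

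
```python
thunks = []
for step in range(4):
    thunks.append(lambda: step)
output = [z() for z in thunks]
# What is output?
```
[3, 3, 3, 3]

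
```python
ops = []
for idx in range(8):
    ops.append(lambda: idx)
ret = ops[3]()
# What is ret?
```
7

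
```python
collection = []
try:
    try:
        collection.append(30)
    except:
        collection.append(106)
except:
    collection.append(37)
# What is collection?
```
[30]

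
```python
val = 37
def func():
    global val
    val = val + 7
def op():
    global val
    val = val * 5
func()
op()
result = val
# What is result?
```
220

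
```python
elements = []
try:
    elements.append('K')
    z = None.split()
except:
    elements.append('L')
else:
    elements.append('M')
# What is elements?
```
['K', 'L']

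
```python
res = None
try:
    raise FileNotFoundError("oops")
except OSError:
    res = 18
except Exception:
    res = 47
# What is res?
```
18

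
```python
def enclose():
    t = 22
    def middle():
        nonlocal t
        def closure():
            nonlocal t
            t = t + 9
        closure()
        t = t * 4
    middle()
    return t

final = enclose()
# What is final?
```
124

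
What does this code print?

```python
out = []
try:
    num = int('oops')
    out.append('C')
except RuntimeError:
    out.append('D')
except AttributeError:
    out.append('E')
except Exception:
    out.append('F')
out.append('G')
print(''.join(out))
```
FG

ValueError not specifically caught, falls to Exception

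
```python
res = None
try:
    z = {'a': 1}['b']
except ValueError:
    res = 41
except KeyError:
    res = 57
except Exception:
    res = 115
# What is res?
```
57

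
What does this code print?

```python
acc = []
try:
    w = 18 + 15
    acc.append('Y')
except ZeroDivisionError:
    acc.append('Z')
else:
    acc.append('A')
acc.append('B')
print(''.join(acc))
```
YAB

else block runs when no exception occurs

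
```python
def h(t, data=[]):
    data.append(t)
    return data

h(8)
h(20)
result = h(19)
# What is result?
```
[8, 20, 19]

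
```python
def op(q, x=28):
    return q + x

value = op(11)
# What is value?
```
39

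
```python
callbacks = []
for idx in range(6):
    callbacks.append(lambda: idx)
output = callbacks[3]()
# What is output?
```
5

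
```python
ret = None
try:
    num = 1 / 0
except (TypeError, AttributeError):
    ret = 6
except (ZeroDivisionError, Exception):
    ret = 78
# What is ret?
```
78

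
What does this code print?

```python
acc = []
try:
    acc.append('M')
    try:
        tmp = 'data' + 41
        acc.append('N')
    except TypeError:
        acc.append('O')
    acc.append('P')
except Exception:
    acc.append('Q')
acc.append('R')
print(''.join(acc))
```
MOPR

Inner exception caught by inner handler, outer continues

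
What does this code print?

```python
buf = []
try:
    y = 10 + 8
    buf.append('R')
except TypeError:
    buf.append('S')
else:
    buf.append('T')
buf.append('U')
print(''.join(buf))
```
RTU

else block runs when no exception occurs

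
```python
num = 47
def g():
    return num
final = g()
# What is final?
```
47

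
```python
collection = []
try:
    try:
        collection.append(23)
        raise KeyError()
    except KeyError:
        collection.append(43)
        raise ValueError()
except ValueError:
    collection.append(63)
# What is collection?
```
[23, 43, 63]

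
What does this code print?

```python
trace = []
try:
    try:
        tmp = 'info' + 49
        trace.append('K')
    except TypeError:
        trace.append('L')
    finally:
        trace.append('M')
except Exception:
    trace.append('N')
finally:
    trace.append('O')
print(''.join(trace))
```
LMO

Both finally blocks run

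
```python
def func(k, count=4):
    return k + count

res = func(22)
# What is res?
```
26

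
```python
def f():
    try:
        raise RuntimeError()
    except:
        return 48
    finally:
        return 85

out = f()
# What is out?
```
85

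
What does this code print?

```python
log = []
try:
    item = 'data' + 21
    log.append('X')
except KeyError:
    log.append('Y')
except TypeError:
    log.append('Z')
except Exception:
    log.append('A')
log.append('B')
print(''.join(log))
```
ZB

TypeError matches before generic Exception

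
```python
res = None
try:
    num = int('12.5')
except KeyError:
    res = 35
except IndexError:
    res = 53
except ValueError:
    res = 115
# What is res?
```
115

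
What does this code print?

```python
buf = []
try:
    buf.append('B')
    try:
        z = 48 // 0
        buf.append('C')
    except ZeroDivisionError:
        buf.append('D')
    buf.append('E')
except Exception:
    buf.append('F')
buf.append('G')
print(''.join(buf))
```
BDEG

Inner exception caught by inner handler, outer continues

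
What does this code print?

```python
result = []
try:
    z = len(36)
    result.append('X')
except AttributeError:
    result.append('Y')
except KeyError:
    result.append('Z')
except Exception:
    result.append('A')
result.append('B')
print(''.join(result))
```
AB

TypeError not specifically caught, falls to Exception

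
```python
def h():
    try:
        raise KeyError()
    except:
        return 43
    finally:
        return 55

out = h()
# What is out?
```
55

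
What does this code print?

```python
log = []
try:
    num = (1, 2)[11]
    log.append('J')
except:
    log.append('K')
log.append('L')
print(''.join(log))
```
KL

Exception raised in try, caught by bare except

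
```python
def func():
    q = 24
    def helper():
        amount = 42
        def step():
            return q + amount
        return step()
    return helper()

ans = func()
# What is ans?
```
66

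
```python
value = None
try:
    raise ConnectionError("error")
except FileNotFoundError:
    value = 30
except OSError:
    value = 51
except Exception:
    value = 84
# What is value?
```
51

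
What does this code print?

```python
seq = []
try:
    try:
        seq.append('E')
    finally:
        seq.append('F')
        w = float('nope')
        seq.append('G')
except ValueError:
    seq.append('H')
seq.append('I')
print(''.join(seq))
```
EFHI

Exception in inner finally caught by outer except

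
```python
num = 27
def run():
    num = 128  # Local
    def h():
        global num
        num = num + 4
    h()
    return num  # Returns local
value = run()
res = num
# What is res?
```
31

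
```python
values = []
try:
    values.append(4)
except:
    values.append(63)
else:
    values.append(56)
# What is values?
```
[4, 56]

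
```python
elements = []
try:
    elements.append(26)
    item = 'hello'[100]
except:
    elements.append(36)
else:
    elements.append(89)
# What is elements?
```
[26, 36]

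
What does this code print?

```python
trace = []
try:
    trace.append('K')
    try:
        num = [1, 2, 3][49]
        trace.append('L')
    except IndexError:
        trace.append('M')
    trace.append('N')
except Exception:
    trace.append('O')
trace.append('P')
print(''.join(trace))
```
KMNP

Inner exception caught by inner handler, outer continues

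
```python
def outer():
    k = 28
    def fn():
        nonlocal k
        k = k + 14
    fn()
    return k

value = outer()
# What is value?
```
42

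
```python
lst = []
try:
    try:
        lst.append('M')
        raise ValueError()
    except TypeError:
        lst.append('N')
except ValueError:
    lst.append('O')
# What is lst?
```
['M', 'O']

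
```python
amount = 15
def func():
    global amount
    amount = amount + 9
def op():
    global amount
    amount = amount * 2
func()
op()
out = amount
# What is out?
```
48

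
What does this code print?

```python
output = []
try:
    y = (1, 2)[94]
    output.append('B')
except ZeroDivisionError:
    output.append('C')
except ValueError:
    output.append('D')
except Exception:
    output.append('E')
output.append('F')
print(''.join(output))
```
EF

IndexError not specifically caught, falls to Exception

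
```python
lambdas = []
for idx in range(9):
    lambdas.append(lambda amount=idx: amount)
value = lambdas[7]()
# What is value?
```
7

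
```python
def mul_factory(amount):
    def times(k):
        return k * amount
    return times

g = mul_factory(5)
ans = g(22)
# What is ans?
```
110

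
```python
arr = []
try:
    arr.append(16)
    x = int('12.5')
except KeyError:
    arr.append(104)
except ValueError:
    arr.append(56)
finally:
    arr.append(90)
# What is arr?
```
[16, 56, 90]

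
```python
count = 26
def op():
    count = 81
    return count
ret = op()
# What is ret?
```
81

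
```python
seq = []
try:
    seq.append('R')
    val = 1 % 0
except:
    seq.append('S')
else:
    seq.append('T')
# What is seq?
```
['R', 'S']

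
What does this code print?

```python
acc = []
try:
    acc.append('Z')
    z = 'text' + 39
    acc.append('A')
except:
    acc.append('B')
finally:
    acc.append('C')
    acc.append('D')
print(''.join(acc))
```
ZBCD

Code before exception runs, then except, then all of finally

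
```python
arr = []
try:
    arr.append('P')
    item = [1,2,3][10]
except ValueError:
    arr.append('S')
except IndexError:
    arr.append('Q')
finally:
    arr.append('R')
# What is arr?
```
['P', 'Q', 'R']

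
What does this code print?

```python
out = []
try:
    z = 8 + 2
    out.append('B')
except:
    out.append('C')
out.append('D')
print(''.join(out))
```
BD

No exception, try block completes normally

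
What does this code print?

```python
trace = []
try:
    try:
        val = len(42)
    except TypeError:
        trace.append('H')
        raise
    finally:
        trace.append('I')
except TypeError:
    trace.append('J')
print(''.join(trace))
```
HIJ

finally runs before re-raised exception propagates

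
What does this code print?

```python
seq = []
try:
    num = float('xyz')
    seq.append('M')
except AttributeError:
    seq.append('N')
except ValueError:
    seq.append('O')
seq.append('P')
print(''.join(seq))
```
OP

ValueError is caught by its specific handler, not AttributeError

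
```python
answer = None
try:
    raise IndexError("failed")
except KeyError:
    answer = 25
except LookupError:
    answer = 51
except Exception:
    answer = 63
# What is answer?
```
51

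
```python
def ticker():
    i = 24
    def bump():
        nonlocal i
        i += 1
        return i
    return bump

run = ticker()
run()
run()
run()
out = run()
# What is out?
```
28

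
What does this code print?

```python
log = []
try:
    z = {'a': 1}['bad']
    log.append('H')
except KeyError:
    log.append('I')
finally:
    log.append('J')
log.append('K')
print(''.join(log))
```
IJK

finally always runs, even after exception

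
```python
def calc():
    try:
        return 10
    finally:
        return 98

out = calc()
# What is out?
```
98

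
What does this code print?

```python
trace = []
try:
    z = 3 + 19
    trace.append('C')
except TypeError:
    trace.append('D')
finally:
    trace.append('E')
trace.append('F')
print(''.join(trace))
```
CEF

finally runs after normal execution too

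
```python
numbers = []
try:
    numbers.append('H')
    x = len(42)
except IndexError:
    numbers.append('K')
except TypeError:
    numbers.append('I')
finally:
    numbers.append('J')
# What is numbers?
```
['H', 'I', 'J']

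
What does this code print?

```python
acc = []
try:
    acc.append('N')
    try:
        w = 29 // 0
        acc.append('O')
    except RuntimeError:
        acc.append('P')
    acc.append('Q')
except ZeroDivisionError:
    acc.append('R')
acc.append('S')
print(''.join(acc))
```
NRS

Inner handler doesn't match, propagates to outer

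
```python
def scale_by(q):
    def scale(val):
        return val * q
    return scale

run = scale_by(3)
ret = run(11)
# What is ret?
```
33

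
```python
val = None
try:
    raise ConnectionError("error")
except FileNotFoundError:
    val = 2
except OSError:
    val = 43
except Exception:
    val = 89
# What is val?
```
43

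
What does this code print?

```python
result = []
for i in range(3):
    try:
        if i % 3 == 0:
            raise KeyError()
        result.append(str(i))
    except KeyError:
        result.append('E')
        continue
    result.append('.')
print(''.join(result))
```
E1.2.

continue in except skips rest of loop body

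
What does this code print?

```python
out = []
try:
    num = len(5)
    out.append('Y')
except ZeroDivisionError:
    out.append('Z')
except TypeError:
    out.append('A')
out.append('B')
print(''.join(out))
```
AB

TypeError is caught by its specific handler, not ZeroDivisionError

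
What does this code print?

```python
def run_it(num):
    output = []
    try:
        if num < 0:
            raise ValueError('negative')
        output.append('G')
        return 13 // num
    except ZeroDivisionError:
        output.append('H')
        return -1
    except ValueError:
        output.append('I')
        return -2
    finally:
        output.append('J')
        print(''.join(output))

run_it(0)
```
GHJ

num=0 causes ZeroDivisionError, caught, finally prints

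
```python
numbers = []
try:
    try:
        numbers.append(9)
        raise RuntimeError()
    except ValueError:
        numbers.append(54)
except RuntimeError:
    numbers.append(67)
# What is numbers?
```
[9, 67]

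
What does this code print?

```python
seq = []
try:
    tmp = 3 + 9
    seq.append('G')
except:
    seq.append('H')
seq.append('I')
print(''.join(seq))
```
GI

No exception, try block completes normally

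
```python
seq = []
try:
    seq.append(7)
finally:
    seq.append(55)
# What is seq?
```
[7, 55]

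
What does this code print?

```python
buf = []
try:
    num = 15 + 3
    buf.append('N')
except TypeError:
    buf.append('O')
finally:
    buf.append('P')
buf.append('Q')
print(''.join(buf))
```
NPQ

finally runs after normal execution too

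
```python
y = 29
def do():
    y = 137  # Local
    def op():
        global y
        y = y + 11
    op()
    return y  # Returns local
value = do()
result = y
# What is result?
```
40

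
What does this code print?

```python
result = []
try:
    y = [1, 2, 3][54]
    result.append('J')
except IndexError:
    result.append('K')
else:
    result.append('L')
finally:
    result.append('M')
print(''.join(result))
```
KM

Exception: except runs, else skipped, finally runs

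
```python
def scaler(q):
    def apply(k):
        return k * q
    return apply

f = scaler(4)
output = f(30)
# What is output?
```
120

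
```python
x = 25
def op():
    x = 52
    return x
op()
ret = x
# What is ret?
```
25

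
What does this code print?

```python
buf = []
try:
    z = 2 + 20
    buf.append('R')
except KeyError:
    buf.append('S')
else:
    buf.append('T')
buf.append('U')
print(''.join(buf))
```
RTU

else block runs when no exception occurs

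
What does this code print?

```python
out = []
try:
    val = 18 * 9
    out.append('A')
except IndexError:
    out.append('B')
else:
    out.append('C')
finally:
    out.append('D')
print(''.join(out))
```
ACD

else runs before finally when no exception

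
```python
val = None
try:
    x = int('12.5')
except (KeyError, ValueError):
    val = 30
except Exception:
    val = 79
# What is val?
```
30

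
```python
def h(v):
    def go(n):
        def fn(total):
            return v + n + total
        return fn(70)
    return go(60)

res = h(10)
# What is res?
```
140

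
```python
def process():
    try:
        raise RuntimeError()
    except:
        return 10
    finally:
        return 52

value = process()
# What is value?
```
52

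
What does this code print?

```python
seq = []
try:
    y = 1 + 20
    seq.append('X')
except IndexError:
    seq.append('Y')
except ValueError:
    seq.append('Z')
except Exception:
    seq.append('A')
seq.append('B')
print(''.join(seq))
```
XB

No exception, try block completes normally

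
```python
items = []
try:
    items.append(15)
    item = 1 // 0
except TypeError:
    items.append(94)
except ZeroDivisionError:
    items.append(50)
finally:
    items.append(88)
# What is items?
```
[15, 50, 88]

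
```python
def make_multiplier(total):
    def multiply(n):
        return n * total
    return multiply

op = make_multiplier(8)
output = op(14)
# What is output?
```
112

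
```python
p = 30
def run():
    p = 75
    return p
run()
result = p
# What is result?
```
30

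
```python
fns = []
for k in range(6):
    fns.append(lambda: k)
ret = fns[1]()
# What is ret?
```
5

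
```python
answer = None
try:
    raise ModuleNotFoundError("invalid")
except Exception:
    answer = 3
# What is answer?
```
3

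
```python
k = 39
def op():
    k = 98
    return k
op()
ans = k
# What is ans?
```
39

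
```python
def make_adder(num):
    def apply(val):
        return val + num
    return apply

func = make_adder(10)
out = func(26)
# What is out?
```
36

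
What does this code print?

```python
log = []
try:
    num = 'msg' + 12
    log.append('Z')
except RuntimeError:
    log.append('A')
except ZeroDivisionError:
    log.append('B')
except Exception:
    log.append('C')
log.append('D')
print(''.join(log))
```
CD

TypeError not specifically caught, falls to Exception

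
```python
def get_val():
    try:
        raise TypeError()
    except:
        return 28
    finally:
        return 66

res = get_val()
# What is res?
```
66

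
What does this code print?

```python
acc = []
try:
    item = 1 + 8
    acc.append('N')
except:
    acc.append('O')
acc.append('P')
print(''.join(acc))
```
NP

No exception, try block completes normally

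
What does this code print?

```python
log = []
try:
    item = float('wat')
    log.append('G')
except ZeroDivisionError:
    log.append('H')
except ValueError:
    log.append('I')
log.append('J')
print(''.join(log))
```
IJ

ValueError is caught by its specific handler, not ZeroDivisionError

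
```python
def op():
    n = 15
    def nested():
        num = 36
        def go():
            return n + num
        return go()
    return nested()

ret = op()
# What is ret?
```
51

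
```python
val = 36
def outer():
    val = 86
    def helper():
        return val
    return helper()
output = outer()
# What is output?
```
86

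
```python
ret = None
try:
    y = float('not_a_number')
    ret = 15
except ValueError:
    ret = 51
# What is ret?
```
51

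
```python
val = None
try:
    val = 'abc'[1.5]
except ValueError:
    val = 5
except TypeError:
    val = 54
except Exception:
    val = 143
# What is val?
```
54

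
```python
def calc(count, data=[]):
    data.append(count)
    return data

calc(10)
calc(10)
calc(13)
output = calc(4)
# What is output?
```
[10, 10, 13, 4]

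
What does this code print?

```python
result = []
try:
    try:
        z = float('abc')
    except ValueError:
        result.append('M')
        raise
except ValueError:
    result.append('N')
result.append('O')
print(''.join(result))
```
MNO

raise without argument re-raises current exception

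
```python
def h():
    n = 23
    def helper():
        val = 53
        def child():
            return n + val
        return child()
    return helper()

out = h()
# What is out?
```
76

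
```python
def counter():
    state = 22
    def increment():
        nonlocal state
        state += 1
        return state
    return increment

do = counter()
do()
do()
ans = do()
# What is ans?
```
25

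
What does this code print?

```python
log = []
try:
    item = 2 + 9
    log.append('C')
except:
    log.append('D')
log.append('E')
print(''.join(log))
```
CE

No exception, try block completes normally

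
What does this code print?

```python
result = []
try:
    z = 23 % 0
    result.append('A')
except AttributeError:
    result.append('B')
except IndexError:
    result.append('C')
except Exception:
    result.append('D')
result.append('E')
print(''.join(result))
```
DE

ZeroDivisionError not specifically caught, falls to Exception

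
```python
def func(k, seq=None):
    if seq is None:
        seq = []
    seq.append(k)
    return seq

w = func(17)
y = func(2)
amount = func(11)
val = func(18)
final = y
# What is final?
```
[2]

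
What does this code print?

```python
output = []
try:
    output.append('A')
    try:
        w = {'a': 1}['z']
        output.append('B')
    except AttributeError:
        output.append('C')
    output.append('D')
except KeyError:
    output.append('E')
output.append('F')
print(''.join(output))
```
AEF

Inner handler doesn't match, propagates to outer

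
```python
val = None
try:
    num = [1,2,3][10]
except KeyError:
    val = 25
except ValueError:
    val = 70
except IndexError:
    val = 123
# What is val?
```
123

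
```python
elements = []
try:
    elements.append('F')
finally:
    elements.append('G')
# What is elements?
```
['F', 'G']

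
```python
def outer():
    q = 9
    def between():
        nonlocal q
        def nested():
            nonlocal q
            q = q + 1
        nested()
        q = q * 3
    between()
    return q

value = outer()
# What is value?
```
30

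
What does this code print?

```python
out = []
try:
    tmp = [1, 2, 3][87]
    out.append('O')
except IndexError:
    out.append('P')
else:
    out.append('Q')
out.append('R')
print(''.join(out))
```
PR

else block skipped when exception is caught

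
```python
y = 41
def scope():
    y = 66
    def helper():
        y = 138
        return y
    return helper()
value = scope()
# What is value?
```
138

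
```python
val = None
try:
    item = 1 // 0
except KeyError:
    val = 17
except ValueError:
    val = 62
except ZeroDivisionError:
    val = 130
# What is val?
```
130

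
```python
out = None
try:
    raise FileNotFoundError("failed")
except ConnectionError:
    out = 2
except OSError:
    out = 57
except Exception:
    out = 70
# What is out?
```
57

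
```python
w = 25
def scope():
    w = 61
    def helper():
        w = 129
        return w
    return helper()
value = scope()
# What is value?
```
129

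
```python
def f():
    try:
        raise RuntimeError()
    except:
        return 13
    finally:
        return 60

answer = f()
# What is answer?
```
60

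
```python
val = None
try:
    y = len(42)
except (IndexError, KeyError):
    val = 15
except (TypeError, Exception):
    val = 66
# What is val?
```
66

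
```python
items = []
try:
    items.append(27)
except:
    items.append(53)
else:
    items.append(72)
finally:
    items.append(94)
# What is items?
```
[27, 72, 94]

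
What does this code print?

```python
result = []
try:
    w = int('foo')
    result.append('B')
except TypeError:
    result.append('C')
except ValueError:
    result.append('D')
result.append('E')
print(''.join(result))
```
DE

ValueError is caught by its specific handler, not TypeError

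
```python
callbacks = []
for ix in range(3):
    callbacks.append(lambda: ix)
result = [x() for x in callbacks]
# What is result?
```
[2, 2, 2]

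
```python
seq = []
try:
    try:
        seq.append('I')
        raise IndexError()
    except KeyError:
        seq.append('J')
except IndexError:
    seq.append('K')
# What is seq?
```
['I', 'K']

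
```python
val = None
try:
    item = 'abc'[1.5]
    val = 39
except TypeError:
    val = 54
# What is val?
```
54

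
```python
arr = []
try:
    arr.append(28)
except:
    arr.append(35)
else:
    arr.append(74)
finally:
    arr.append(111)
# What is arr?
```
[28, 74, 111]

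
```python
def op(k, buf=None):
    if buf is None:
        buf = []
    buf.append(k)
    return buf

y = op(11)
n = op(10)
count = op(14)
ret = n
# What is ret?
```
[10]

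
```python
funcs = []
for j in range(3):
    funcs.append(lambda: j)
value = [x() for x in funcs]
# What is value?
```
[2, 2, 2]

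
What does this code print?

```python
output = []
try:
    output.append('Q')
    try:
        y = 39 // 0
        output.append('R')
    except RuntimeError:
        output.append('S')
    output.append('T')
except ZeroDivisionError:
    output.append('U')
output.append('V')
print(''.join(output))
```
QUV

Inner handler doesn't match, propagates to outer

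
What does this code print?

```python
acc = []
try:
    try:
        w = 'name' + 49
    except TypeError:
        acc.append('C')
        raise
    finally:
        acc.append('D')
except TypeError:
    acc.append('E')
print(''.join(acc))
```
CDE

finally runs before re-raised exception propagates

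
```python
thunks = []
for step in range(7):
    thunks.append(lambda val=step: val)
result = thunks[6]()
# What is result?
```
6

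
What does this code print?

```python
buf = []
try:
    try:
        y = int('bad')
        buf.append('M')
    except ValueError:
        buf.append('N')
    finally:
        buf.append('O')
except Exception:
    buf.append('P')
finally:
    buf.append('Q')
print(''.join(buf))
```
NOQ

Both finally blocks run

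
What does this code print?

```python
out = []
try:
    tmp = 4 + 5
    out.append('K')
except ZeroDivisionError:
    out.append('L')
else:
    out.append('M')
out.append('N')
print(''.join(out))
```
KMN

else block runs when no exception occurs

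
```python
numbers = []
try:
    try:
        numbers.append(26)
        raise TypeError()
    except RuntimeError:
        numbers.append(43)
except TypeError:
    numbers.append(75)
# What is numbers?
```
[26, 75]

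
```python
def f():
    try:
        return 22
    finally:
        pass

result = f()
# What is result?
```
22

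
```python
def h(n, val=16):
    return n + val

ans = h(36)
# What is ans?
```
52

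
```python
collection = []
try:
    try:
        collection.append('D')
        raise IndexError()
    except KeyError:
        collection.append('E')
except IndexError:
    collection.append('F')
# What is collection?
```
['D', 'F']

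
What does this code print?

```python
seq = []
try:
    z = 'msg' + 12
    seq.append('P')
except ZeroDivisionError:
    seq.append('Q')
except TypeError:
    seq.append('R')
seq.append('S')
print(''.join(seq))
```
RS

TypeError is caught by its specific handler, not ZeroDivisionError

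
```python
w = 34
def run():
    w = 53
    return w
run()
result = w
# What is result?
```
34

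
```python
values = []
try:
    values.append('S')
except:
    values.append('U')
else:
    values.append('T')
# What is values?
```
['S', 'T']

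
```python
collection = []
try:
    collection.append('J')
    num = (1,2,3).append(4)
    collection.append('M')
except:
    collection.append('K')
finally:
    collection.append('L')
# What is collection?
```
['J', 'K', 'L']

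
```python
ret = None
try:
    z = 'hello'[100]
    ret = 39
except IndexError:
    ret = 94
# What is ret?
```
94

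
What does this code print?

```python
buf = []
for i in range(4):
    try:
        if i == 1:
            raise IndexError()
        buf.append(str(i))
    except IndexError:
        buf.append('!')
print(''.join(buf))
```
0!23

Exception on i=1 caught, loop continues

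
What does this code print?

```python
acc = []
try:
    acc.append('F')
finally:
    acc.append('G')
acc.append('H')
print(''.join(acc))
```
FGH

try/finally without except, no exception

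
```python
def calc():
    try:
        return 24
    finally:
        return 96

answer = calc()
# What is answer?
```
96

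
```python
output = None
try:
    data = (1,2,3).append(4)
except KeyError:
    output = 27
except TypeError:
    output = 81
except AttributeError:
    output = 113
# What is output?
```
113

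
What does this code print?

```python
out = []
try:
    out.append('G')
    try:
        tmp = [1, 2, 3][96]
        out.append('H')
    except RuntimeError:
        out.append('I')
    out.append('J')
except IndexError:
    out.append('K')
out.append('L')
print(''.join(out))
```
GKL

Inner handler doesn't match, propagates to outer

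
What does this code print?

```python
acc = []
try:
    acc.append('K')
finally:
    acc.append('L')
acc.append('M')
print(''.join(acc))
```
KLM

try/finally without except, no exception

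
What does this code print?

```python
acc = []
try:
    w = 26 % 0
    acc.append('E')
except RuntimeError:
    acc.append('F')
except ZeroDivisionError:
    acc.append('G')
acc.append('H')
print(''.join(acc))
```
GH

ZeroDivisionError is caught by its specific handler, not RuntimeError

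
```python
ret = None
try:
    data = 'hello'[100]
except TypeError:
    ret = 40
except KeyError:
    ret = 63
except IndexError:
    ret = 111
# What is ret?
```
111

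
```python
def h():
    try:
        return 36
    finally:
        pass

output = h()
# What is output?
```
36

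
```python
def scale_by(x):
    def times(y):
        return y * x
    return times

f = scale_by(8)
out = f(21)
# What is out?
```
168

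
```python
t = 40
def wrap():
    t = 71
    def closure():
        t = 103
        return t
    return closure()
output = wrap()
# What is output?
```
103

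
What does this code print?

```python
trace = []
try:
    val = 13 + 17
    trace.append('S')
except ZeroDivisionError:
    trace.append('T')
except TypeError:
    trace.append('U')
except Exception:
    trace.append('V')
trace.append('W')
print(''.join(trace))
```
SW

No exception, try block completes normally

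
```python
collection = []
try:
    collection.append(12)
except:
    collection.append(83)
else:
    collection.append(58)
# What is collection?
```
[12, 58]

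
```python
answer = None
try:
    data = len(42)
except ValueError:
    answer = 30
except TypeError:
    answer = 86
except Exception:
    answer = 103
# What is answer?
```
86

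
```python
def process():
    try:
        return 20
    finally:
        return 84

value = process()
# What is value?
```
84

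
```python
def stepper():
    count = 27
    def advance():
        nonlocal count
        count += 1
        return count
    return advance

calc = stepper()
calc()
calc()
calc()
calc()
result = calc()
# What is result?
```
32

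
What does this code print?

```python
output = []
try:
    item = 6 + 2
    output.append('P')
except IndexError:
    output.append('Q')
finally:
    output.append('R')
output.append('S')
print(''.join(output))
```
PRS

finally runs after normal execution too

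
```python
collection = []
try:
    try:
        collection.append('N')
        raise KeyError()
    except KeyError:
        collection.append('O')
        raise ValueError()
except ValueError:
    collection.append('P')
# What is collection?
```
['N', 'O', 'P']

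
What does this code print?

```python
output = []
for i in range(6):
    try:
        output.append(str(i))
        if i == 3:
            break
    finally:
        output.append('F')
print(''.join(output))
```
0F1F2F3F

finally runs even when breaking out of loop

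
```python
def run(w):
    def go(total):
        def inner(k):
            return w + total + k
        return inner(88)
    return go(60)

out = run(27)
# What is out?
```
175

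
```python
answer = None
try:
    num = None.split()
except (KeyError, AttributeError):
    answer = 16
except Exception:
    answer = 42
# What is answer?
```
16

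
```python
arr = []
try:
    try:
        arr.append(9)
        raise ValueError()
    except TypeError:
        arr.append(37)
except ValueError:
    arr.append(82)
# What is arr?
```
[9, 82]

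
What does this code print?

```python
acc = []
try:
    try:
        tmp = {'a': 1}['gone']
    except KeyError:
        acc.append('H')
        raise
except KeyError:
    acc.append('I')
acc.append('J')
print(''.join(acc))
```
HIJ

raise without argument re-raises current exception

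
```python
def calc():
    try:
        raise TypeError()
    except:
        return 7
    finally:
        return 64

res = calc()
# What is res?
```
64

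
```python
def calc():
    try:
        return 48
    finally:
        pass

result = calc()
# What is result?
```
48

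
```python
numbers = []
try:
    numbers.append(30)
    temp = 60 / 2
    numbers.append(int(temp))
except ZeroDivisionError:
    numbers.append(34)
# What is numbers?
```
[30, 30]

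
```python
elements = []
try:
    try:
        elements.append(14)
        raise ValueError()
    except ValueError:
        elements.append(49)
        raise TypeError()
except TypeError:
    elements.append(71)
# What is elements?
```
[14, 49, 71]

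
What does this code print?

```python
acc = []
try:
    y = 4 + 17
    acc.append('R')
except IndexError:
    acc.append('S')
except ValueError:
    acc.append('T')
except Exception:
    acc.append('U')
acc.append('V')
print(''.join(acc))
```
RV

No exception, try block completes normally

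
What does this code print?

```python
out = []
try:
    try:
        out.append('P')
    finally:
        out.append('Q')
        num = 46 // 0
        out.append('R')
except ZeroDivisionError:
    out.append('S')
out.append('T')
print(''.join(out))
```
PQST

Exception in inner finally caught by outer except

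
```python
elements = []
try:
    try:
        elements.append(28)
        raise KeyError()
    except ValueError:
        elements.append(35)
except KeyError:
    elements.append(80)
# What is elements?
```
[28, 80]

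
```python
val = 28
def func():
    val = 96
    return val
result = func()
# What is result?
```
96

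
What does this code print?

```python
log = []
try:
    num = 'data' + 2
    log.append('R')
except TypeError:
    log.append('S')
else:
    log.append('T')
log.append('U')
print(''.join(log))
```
SU

else block skipped when exception is caught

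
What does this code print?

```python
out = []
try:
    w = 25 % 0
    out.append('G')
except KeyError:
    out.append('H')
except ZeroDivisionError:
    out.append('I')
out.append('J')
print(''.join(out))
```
IJ

ZeroDivisionError is caught by its specific handler, not KeyError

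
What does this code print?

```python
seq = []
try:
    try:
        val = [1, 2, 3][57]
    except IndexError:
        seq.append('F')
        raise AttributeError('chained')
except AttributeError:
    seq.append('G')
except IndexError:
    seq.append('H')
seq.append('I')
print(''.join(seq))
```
FGI

AttributeError raised and caught, original IndexError not re-raised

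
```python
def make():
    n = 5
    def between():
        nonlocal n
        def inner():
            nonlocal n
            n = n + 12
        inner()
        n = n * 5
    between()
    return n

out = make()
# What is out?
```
85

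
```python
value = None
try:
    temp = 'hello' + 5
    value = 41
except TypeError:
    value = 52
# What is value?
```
52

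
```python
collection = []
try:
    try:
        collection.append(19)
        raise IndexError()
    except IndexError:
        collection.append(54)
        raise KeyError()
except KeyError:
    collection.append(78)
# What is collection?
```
[19, 54, 78]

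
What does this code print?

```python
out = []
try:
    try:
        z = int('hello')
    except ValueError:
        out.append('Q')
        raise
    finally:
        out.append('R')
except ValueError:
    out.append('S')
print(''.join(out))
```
QRS

finally runs before re-raised exception propagates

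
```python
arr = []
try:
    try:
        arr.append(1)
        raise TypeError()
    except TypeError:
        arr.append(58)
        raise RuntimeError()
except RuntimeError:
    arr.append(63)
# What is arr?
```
[1, 58, 63]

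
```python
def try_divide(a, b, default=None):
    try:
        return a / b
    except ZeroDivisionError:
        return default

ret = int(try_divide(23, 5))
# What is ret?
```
4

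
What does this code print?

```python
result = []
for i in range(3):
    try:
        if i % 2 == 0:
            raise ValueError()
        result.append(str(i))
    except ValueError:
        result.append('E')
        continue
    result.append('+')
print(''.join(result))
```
E1+E

continue in except skips rest of loop body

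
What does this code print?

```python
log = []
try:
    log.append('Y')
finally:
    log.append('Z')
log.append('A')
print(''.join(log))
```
YZA

try/finally without except, no exception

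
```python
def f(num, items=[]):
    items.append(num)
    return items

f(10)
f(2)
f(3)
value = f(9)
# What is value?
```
[10, 2, 3, 9]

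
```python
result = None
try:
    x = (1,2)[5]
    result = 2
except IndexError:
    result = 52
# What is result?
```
52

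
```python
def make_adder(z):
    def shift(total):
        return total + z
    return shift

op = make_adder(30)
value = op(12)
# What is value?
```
42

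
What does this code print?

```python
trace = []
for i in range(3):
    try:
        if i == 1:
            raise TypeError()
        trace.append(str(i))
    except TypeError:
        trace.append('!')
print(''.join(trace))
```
0!2

Exception on i=1 caught, loop continues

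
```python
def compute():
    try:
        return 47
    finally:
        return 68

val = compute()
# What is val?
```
68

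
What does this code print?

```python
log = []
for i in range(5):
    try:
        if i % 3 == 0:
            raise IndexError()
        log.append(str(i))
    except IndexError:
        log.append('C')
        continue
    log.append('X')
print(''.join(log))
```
C1X2XC4X

continue in except skips rest of loop body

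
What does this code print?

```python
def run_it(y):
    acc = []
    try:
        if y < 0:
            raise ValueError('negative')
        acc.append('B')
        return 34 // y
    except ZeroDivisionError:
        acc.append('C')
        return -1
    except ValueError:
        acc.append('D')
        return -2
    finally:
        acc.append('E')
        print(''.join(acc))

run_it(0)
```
BCE

y=0 causes ZeroDivisionError, caught, finally prints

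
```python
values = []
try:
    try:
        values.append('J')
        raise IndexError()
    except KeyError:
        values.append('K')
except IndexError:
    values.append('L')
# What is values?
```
['J', 'L']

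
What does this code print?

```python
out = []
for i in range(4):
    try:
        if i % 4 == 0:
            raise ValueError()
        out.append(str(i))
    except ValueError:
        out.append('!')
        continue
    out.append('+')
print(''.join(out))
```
!1+2+3+

continue in except skips rest of loop body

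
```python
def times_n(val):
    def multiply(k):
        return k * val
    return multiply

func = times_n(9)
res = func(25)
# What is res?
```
225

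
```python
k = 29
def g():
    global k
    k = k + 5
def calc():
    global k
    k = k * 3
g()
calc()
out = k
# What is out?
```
102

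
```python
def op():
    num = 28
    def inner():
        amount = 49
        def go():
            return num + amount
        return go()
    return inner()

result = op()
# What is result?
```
77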